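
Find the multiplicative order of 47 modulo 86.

7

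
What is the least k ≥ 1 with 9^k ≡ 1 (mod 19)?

The order of 9 must divide φ(19) = 19 − 1 = 18 = 2 · 3^2.
Divisors of 18: 1, 2, 3, 6, 9, 18.
Compute 9^d (mod 19) for the divisors d until we hit 1:
9^1 ≡ 9
9^2 ≡ 5
9^3 ≡ 7
9^6 ≡ 11
9^9 ≡ 1
So ord_19(9) = 9.

9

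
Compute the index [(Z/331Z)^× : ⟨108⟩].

The order of 108 must divide φ(331) = 331 − 1 = 330 = 2 · 3 · 5 · 11.
Divisors of 330: 1, 2, 3, 5, 6, 10, 11, 15, 22, 30, 33, 55, 66, 110, 165, 330.
Test each divisor d:
108^1 ≡ 108 (mod 331)
108^2 ≡ 79 (mod 331)
108^3 ≡ 257 (mod 331)
108^5 ≡ 112 (mod 331)
108^6 ≡ 180 (mod 331)
108^10 ≡ 297 (mod 331)
108^11 ≡ 300 (mod 331)
108^15 ≡ 164 (mod 331)
108^22 ≡ 299 (mod 331)
108^30 ≡ 85 (mod 331)
108^33 ≡ 330 (mod 331)
108^55 ≡ 32 (mod 331)
108^66 ≡ 1 (mod 331) ✓
The order of 108 is 66, so the subgroup it generates has 66 elements.
Index = |(Z/331Z)^×| / |⟨108⟩| = 330 / 66 = 5.

5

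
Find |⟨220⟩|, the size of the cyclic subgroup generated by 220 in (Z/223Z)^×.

111

The order of 220 must divide φ(223) = 223 − 1 = 222 = 2 · 3 · 37.
Divisors of 222: 1, 2, 3, 6, 37, 74, 111, 222.
Compute 220^d (mod 223) for the divisors d until we hit 1:
220^1 ≡ 220 (mod 223)
220^2 ≡ 9 (mod 223)
220^3 ≡ 196 (mod 223)
220^6 ≡ 60 (mod 223)
220^37 ≡ 39 (mod 223)
220^74 ≡ 183 (mod 223)
220^111 ≡ 1 (mod 223) ✓
Therefore the multiplicative order of 220 modulo 223 is 111.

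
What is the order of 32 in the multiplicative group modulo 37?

36

Since 32 ∈ (Z/37Z)^×, its order divides φ(37) = 37 − 1 = 36 = 2^2 · 3^2.
Divisors of 36: 1, 2, 3, 4, 6, 9, 12, 18, 36.
Test each divisor d:
32^1 ≡ 32
32^2 ≡ 25
32^3 ≡ 23
32^4 ≡ 33
32^6 ≡ 11
32^9 ≡ 31
32^12 ≡ 10
32^18 ≡ 36
32^36 ≡ 1
Therefore the multiplicative order of 32 modulo 37 is 36.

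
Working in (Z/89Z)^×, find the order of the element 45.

ord(45) | φ(89) = 89 − 1 = 88 = 2^3 · 11.
Divisors of 88: 1, 2, 4, 8, 11, 22, 44, 88.
Compute 45^d (mod 89) for the divisors d until we hit 1:
45^1 ≡ 45
45^2 ≡ 67
45^4 ≡ 39
45^8 ≡ 8
45^11 ≡ 1
Therefore the multiplicative order of 45 modulo 89 is 11.

11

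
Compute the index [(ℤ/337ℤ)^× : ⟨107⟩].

2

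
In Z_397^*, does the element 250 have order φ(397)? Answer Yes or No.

No

φ(397) = 397 − 1 = 396 = 2^2 · 3^2 · 11.
Test 250^(396/q) mod 397 for each prime factor q of 396:
250^198 ≡ 1 (mod 397)  [q = 2: ≡ 1 ✗]
250^132 ≡ 1 (mod 397)  [q = 3: ≡ 1 ✗]
250^36 ≡ 126 (mod 397)  [q = 11: ≢ 1 ✓]
250^198 ≡ 1 shows ord(250) | 198, strictly less than φ(397); not a primitive root.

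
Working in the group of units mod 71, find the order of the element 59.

The order of 59 must divide φ(71) = 71 − 1 = 70 = 2 · 5 · 7.
Divisors of 70: 1, 2, 5, 7, 10, 14, 35, 70.
Compute 59^d (mod 71) for the divisors d until we hit 1:
59^1 ≡ 59 (mod 71)
59^2 ≡ 2 (mod 71)
59^5 ≡ 23 (mod 71)
59^7 ≡ 46 (mod 71)
59^10 ≡ 32 (mod 71)
59^14 ≡ 57 (mod 71)
59^35 ≡ 70 (mod 71)
59^70 ≡ 1 (mod 71) ✓
Hence ord(59) = 70.

70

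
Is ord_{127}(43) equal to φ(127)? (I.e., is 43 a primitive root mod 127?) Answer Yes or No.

Yes

φ(127) = 127 − 1 = 126 = 2 · 3^2 · 7.
Test 43^(126/q) mod 127 for each prime factor q of 126:
43^63 ≡ 126 (mod 127)  [q = 2: ≢ 1 ✓]
43^42 ≡ 19 (mod 127)  [q = 3: ≢ 1 ✓]
43^18 ≡ 4 (mod 127)  [q = 7: ≢ 1 ✓]
All checks pass, so 43 has order 126 and is a primitive root modulo 127.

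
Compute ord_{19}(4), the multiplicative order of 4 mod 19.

By Lagrange's theorem, ord_19(4) divides φ(19) = 19 − 1 = 18 = 2 · 3^2.
Divisors of 18: 1, 2, 3, 6, 9, 18.
Test each divisor d:
4^1 ≡ 4 (mod 19)
4^2 ≡ 16 (mod 19)
4^3 ≡ 7 (mod 19)
4^6 ≡ 11 (mod 19)
4^9 ≡ 1 (mod 19) ✓
Hence ord(4) = 9.

9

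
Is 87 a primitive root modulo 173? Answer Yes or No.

Yes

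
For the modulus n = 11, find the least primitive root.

2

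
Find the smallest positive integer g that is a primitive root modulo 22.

φ(22) = φ(2)·φ(11) = 1·10 = 10 = 2 · 5.
g is a primitive root iff g^(10/q) ≢ 1 (mod 22) for each prime q ∈ {2, 5}.
g = 2: gcd(2, 22) = 2 > 1, not a unit — skip.
g = 3: 3^5 ≡ 1 — hits 1, so not a primitive root.
g = 4: gcd(4, 22) = 2 > 1, not a unit — skip.
g = 5: 5^5 ≡ 1 — hits 1, so not a primitive root.
g = 6: gcd(6, 22) = 2 > 1, not a unit — skip.
g = 7: 7^5 ≡ 21; 7^2 ≡ 5 — none is 1, so 7 is a primitive root.
So 7 is the smallest generator of (Z/22Z)^×.

7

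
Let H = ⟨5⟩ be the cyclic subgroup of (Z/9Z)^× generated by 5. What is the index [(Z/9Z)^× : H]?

ord(5) | φ(9) = φ(3^2) = 3·(3−1) = 6 = 2 · 3.
Divisors of 6: 1, 2, 3, 6.
Evaluate successive powers at the divisors of 6:
5^1 ≡ 5
5^2 ≡ 7
5^3 ≡ 8
5^6 ≡ 1
The order of 5 is 6, so the subgroup it generates has 6 elements.
Index = |(Z/9Z)^×| / |⟨5⟩| = 6 / 6 = 1.

1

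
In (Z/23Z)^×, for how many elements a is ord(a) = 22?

φ(23) = 23 − 1 = 22 = 2 · 11.
In a cyclic group of order 22, there are φ(d) elements of order d for each divisor d of 22, and zero for non-divisors.
22 = 2 · 11 divides 22, and φ(22) = 10.

10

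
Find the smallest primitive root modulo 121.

2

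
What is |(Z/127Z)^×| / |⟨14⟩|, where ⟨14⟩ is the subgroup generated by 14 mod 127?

1

Since 14 ∈ (Z/127Z)^×, its order divides φ(127) = 127 − 1 = 126 = 2 · 3^2 · 7.
Divisors of 126: 1, 2, 3, 6, 7, 9, 14, 18, 21, 42, 63, 126.
Check 14^d mod 127 for each divisor in increasing order:
14^1 ≡ 14 (mod 127)
14^2 ≡ 69 (mod 127)
14^3 ≡ 77 (mod 127)
14^6 ≡ 87 (mod 127)
14^7 ≡ 75 (mod 127)
14^9 ≡ 95 (mod 127)
14^14 ≡ 37 (mod 127)
14^18 ≡ 8 (mod 127)
14^21 ≡ 108 (mod 127)
14^42 ≡ 107 (mod 127)
14^63 ≡ 126 (mod 127)
14^126 ≡ 1 (mod 127) ✓
Thus |⟨14⟩| = ord(14) = 126.
The index is φ(127) / ord(14) = 126 / 126 = 1.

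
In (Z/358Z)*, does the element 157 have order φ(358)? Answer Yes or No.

Yes

φ(358) = φ(2)·φ(179) = 1·178 = 178 = 2 · 89.
157 is a primitive root mod 358 iff 157^(φ(358)/q) ≢ 1 for every prime q | φ(358), i.e. q ∈ {2, 89}.
157^89 ≡ 357 (mod 358)  [q = 2: ≢ 1 ✓]
157^2 ≡ 305 (mod 358)  [q = 89: ≢ 1 ✓]
None equal 1, so ord_358(157) = 178: 157 is a primitive root.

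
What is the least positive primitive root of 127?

φ(127) = 127 − 1 = 126 = 2 · 3^2 · 7.
g is a primitive root iff g^(126/q) ≢ 1 (mod 127) for each prime q ∈ {2, 3, 7}.
g = 2: 2^63 ≡ 1 — hits 1, so not a primitive root.
g = 3: 3^63 ≡ 126; 3^42 ≡ 107; 3^18 ≡ 4 — none is 1, so 3 is a primitive root.
So 3 is the smallest generator of (Z/127Z)^×.

3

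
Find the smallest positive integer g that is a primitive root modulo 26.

7

φ(26) = φ(2)·φ(13) = 1·12 = 12 = 2^2 · 3.
g is a primitive root iff g^(12/q) ≢ 1 (mod 26) for each prime q ∈ {2, 3}.
g = 2: gcd(2, 26) = 2 > 1, not a unit — skip.
g = 3: 3^6 ≡ 1 — hits 1, so not a primitive root.
g = 4: gcd(4, 26) = 2 > 1, not a unit — skip.
g = 5: 5^6 ≡ 25; 5^4 ≡ 1 — hits 1, so not a primitive root.
g = 6: gcd(6, 26) = 2 > 1, not a unit — skip.
g = 7: 7^6 ≡ 25; 7^4 ≡ 9 — none is 1, so 7 is a primitive root.
The smallest primitive root modulo 26 is 7.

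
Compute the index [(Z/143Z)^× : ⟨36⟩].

4

By Lagrange's theorem, ord_143(36) divides φ(143) = φ(11·13) = (11−1)·(13−1) = 10·12 = 120 = 2^3 · 3 · 5.
Divisors of 120: 1, 2, 3, 4, 5, 6, 8, 10, 12, 15, 20, 24, 30, 40, 60, 120.
Test each divisor d:
36^1 ≡ 36 (mod 143)
36^2 ≡ 9 (mod 143)
36^3 ≡ 38 (mod 143)
36^4 ≡ 81 (mod 143)
36^5 ≡ 56 (mod 143)
36^6 ≡ 14 (mod 143)
36^8 ≡ 126 (mod 143)
36^10 ≡ 133 (mod 143)
36^12 ≡ 53 (mod 143)
36^15 ≡ 12 (mod 143)
36^20 ≡ 100 (mod 143)
36^24 ≡ 92 (mod 143)
36^30 ≡ 1 (mod 143) ✓
Thus |⟨36⟩| = ord(36) = 30.
Index = |(Z/143Z)^×| / |⟨36⟩| = 120 / 30 = 4.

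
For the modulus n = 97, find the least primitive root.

φ(97) = 97 − 1 = 96 = 2^5 · 3.
Test candidates g = 2, 3, … against the prime factors q ∈ {2, 3} of φ(97): g is a generator iff g^(96/q) ≢ 1 for every such q.
g = 2: 2^48 ≡ 1 — hits 1, so not a primitive root.
g = 3: 3^48 ≡ 1 — hits 1, so not a primitive root.
g = 4: 4^48 ≡ 1 — hits 1, so not a primitive root.
g = 5: 5^48 ≡ 96; 5^32 ≡ 35 — none is 1, so 5 is a primitive root.
The smallest primitive root modulo 97 is 5.

5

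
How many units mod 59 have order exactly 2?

1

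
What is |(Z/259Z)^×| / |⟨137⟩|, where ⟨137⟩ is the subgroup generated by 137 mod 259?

72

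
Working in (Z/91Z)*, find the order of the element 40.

Since 40 ∈ (Z/91Z)^×, its order divides φ(91) = φ(7·13) = (7−1)·(13−1) = 6·12 = 72 = 2^3 · 3^2.
Divisors of 72: 1, 2, 3, 4, 6, 8, 9, 12, 18, 24, 36, 72.
Evaluate successive powers at the divisors of 72:
40^1 ≡ 40 (mod 91)
40^2 ≡ 53 (mod 91)
40^3 ≡ 27 (mod 91)
40^4 ≡ 79 (mod 91)
40^6 ≡ 1 (mod 91) ✓
So ord_91(40) = 6.

6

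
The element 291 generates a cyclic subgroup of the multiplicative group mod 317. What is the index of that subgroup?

4

By Lagrange's theorem, ord_317(291) divides φ(317) = 317 − 1 = 316 = 2^2 · 79.
Divisors of 316: 1, 2, 4, 79, 158, 316.
Test each divisor d:
291^1 ≡ 291
291^2 ≡ 42
291^4 ≡ 179
291^79 ≡ 1
The order of 291 is 79, so the subgroup it generates has 79 elements.
The index is φ(317) / ord(291) = 316 / 79 = 4.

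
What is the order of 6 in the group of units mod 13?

12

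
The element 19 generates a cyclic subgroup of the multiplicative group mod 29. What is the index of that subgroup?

1

Since 19 ∈ (Z/29Z)^×, its order divides φ(29) = 29 − 1 = 28 = 2^2 · 7.
Divisors of 28: 1, 2, 4, 7, 14, 28.
Check 19^d mod 29 for each divisor in increasing order:
19^1 ≡ 19 (mod 29)
19^2 ≡ 13 (mod 29)
19^4 ≡ 24 (mod 29)
19^7 ≡ 12 (mod 29)
19^14 ≡ 28 (mod 29)
19^28 ≡ 1 (mod 29) ✓
The order of 19 is 28, so the subgroup it generates has 28 elements.
Index = |(Z/29Z)^×| / |⟨19⟩| = 28 / 28 = 1.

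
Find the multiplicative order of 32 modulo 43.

By Lagrange's theorem, ord_43(32) divides φ(43) = 43 − 1 = 42 = 2 · 3 · 7.
Divisors of 42: 1, 2, 3, 6, 7, 14, 21, 42.
Test each divisor d:
32^1 ≡ 32 (mod 43)
32^2 ≡ 35 (mod 43)
32^3 ≡ 2 (mod 43)
32^6 ≡ 4 (mod 43)
32^7 ≡ 42 (mod 43)
32^14 ≡ 1 (mod 43) ✓
Therefore the multiplicative order of 32 modulo 43 is 14.

14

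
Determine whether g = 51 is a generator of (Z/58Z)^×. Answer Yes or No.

No

φ(58) = φ(2)·φ(29) = 1·28 = 28 = 2^2 · 7.
51 is a primitive root mod 58 iff 51^(φ(58)/q) ≢ 1 for every prime q | φ(58), i.e. q ∈ {2, 7}.
51^14 ≡ 1 (mod 58)  [q = 2: ≡ 1 ✗]
51^4 ≡ 23 (mod 58)  [q = 7: ≢ 1 ✓]
The check at q = 2 fails, so 51 generates a proper subgroup.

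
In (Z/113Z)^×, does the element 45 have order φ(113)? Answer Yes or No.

Yes

φ(113) = 113 − 1 = 112 = 2^4 · 7.
45 is a primitive root mod 113 iff 45^(φ(113)/q) ≢ 1 for every prime q | φ(113), i.e. q ∈ {2, 7}.
45^56 ≡ 112 (mod 113)  [q = 2: ≢ 1 ✓]
45^16 ≡ 49 (mod 113)  [q = 7: ≢ 1 ✓]
Every test exponent gives a nontrivial residue, hence 45 generates the full group.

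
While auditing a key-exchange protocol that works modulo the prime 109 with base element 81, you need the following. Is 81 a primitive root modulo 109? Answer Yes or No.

φ(109) = 109 − 1 = 108 = 2^2 · 3^3.
An element g generates (Z/109Z)^× iff g^(108/q) ≢ 1 (mod 109) for each prime q ∈ {2, 3}.
81^54 ≡ 1 (mod 109)  [q = 2: ≡ 1 ✗]
81^36 ≡ 63 (mod 109)  [q = 3: ≢ 1 ✓]
Since 81^54 ≡ 1, the order of 81 divides 54 < 108, so 81 is not a primitive root.

No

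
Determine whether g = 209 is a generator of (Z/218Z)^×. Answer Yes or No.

No

φ(218) = φ(2)·φ(109) = 1·108 = 108 = 2^2 · 3^3.
An element g generates (Z/218Z)^× iff g^(108/q) ≢ 1 (mod 218) for each prime q ∈ {2, 3}.
209^54 ≡ 1 (mod 218)  [q = 2: ≡ 1 ✗]
209^36 ≡ 45 (mod 218)  [q = 3: ≢ 1 ✓]
209^54 ≡ 1 shows ord(209) | 54, strictly less than φ(218); not a primitive root.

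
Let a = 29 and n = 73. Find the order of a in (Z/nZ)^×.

72

By Lagrange's theorem, ord_73(29) divides φ(73) = 73 − 1 = 72 = 2^3 · 3^2.
Divisors of 72: 1, 2, 3, 4, 6, 8, 9, 12, 18, 24, 36, 72.
Compute 29^d (mod 73) for the divisors d until we hit 1:
29^1 ≡ 29 (mod 73)
29^2 ≡ 38 (mod 73)
29^3 ≡ 7 (mod 73)
29^4 ≡ 57 (mod 73)
29^6 ≡ 49 (mod 73)
29^8 ≡ 37 (mod 73)
29^9 ≡ 51 (mod 73)
29^12 ≡ 65 (mod 73)
29^18 ≡ 46 (mod 73)
29^24 ≡ 64 (mod 73)
29^36 ≡ 72 (mod 73)
29^72 ≡ 1 (mod 73) ✓
The smallest such exponent is 72, so the order of 29 is 72.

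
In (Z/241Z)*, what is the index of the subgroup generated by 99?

1

Since 99 ∈ (Z/241Z)^×, its order divides φ(241) = 241 − 1 = 240 = 2^4 · 3 · 5.
Divisors of 240: 1, 2, 3, 4, 5, 6, 8, 10, 12, 15, 16, 20, 24, 30, 40, 48, 60, 80, 120, 240.
Evaluate successive powers at the divisors of 240:
99^1 ≡ 99
99^2 ≡ 161
99^3 ≡ 33
99^4 ≡ 134
99^5 ≡ 11
99^6 ≡ 125
99^8 ≡ 122
99^10 ≡ 121
99^12 ≡ 201
99^15 ≡ 126
99^16 ≡ 183
99^20 ≡ 181
99^24 ≡ 154
99^30 ≡ 211
99^40 ≡ 226
99^48 ≡ 98
99^60 ≡ 177
99^80 ≡ 225
99^120 ≡ 240
99^240 ≡ 1
So ord_241(99) = 240, hence |⟨99⟩| = 240.
Index = |(Z/241Z)^×| / |⟨99⟩| = 240 / 240 = 1.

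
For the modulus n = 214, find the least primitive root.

5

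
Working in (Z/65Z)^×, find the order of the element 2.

12

By Lagrange's theorem, ord_65(2) divides φ(65) = φ(5·13) = (5−1)·(13−1) = 4·12 = 48 = 2^4 · 3.
Divisors of 48: 1, 2, 3, 4, 6, 8, 12, 16, 24, 48.
Compute 2^d (mod 65) for the divisors d until we hit 1:
2^1 ≡ 2
2^2 ≡ 4
2^3 ≡ 8
2^4 ≡ 16
2^6 ≡ 64
2^8 ≡ 61
2^12 ≡ 1
Therefore the multiplicative order of 2 modulo 65 is 12.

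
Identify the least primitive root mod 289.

3

φ(289) = φ(17^2) = 17·(17−1) = 272 = 2^4 · 17.
g is a primitive root iff g^(272/q) ≢ 1 (mod 289) for each prime q ∈ {2, 17}.
g = 2: 2^136 ≡ 1 — hits 1, so not a primitive root.
g = 3: 3^136 ≡ 288; 3^16 ≡ 171 — none is 1, so 3 is a primitive root.
Hence the least primitive root of 289 is 3.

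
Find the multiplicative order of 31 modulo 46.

11

By Lagrange's theorem, ord_46(31) divides φ(46) = φ(2)·φ(23) = 1·22 = 22 = 2 · 11.
Divisors of 22: 1, 2, 11, 22.
Evaluate successive powers at the divisors of 22:
31^1 ≡ 31 (mod 46)
31^2 ≡ 41 (mod 46)
31^11 ≡ 1 (mod 46) ✓
Therefore the multiplicative order of 31 modulo 46 is 11.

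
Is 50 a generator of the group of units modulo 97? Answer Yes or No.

φ(97) = 97 − 1 = 96 = 2^5 · 3.
Test 50^(96/q) mod 97 for each prime factor q of 96:
50^48 ≡ 1 (mod 97)  [q = 2: ≡ 1 ✗]
50^32 ≡ 1 (mod 97)  [q = 3: ≡ 1 ✗]
The check at q = 2 fails, so 50 generates a proper subgroup.

No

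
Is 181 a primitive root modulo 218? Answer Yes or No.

φ(218) = φ(2)·φ(109) = 1·108 = 108 = 2^2 · 3^3.
181 is a primitive root mod 218 iff 181^(φ(218)/q) ≢ 1 for every prime q | φ(218), i.e. q ∈ {2, 3}.
181^54 ≡ 217 (mod 218)  [q = 2: ≢ 1 ✓]
181^36 ≡ 45 (mod 218)  [q = 3: ≢ 1 ✓]
Every test exponent gives a nontrivial residue, hence 181 generates the full group.

Yes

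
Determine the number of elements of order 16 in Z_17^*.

8

φ(17) = 17 − 1 = 16 = 2^4.
In a cyclic group of order 16, there are φ(d) elements of order d for each divisor d of 16, and zero for non-divisors.
16 = 2^4 divides 16, and φ(16) = 8.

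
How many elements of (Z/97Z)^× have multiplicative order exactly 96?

φ(97) = 97 − 1 = 96 = 2^5 · 3.
Since (Z/97Z)^× is cyclic of order 96, the number of elements of order d is φ(d) when d | 96 and 0 otherwise.
96 = 2^5 · 3 divides 96, and φ(96) = 32.

32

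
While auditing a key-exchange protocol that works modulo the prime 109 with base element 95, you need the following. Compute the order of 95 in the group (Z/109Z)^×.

108

Since 95 ∈ (Z/109Z)^×, its order divides φ(109) = 109 − 1 = 108 = 2^2 · 3^3.
Divisors of 108: 1, 2, 3, 4, 6, 9, 12, 18, 27, 36, 54, 108.
Check 95^d mod 109 for each divisor in increasing order:
95^1 ≡ 95 (mod 109)
95^2 ≡ 87 (mod 109)
95^3 ≡ 90 (mod 109)
95^4 ≡ 48 (mod 109)
95^6 ≡ 34 (mod 109)
95^9 ≡ 8 (mod 109)
95^12 ≡ 66 (mod 109)
95^18 ≡ 64 (mod 109)
95^27 ≡ 76 (mod 109)
95^36 ≡ 63 (mod 109)
95^54 ≡ 108 (mod 109)
95^108 ≡ 1 (mod 109) ✓
Therefore the multiplicative order of 95 modulo 109 is 108.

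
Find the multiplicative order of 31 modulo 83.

41

The order of 31 must divide φ(83) = 83 − 1 = 82 = 2 · 41.
Divisors of 82: 1, 2, 41, 82.
Compute 31^d (mod 83) for the divisors d until we hit 1:
31^1 ≡ 31
31^2 ≡ 48
31^41 ≡ 1
Hence ord(31) = 41.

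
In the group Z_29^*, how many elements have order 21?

0

φ(29) = 29 − 1 = 28 = 2^2 · 7.
In a cyclic group of order 28, there are φ(d) elements of order d for each divisor d of 28, and zero for non-divisors.
Since 21 ∤ 28, the count is 0.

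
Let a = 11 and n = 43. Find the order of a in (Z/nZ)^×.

ord(11) | φ(43) = 43 − 1 = 42 = 2 · 3 · 7.
Divisors of 42: 1, 2, 3, 6, 7, 14, 21, 42.
Compute 11^d (mod 43) for the divisors d until we hit 1:
11^1 ≡ 11 (mod 43)
11^2 ≡ 35 (mod 43)
11^3 ≡ 41 (mod 43)
11^6 ≡ 4 (mod 43)
11^7 ≡ 1 (mod 43) ✓
Hence ord(11) = 7.

7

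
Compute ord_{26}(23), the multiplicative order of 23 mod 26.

6

The order of 23 must divide φ(26) = φ(2)·φ(13) = 1·12 = 12 = 2^2 · 3.
Divisors of 12: 1, 2, 3, 4, 6, 12.
Check 23^d mod 26 for each divisor in increasing order:
23^1 ≡ 23
23^2 ≡ 9
23^3 ≡ 25
23^4 ≡ 3
23^6 ≡ 1
Therefore the multiplicative order of 23 modulo 26 is 6.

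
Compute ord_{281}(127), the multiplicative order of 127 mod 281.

280

The order of 127 must divide φ(281) = 281 − 1 = 280 = 2^3 · 5 · 7.
Divisors of 280: 1, 2, 4, 5, 7, 8, 10, 14, 20, 28, 35, 40, 56, 70, 140, 280.
Test each divisor d:
127^1 ≡ 127 (mod 281)
127^2 ≡ 112 (mod 281)
127^4 ≡ 180 (mod 281)
127^5 ≡ 99 (mod 281)
127^7 ≡ 129 (mod 281)
127^8 ≡ 85 (mod 281)
127^10 ≡ 247 (mod 281)
127^14 ≡ 62 (mod 281)
127^20 ≡ 32 (mod 281)
127^28 ≡ 191 (mod 281)
127^35 ≡ 192 (mod 281)
127^40 ≡ 181 (mod 281)
127^56 ≡ 232 (mod 281)
127^70 ≡ 53 (mod 281)
127^140 ≡ 280 (mod 281)
127^280 ≡ 1 (mod 281) ✓
So ord_281(127) = 280.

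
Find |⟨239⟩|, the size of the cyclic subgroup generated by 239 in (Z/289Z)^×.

17

The order of 239 must divide φ(289) = φ(17^2) = 17·(17−1) = 272 = 2^4 · 17.
Divisors of 272: 1, 2, 4, 8, 16, 17, 34, 68, 136, 272.
Evaluate successive powers at the divisors of 272:
239^1 ≡ 239
239^2 ≡ 188
239^4 ≡ 86
239^8 ≡ 171
239^16 ≡ 52
239^17 ≡ 1
Hence ord(239) = 17.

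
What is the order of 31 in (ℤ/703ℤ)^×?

By Lagrange's theorem, ord_703(31) divides φ(703) = φ(19·37) = (19−1)·(37−1) = 18·36 = 648 = 2^3 · 3^4.
Divisors of 648: 1, 2, 3, 4, 6, 8, 9, 12, 18, 24, 27, 36, 54, 72, 81, 108, 162, 216, 324, 648.
Compute 31^d (mod 703) for the divisors d until we hit 1:
31^1 ≡ 31 (mod 703)
31^2 ≡ 258 (mod 703)
31^3 ≡ 265 (mod 703)
31^4 ≡ 482 (mod 703)
31^6 ≡ 628 (mod 703)
31^8 ≡ 334 (mod 703)
31^9 ≡ 512 (mod 703)
31^12 ≡ 1 (mod 703) ✓
So ord_703(31) = 12.

12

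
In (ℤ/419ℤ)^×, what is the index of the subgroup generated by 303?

1

By Lagrange's theorem, ord_419(303) divides φ(419) = 419 − 1 = 418 = 2 · 11 · 19.
Divisors of 418: 1, 2, 11, 19, 22, 38, 209, 418.
Compute 303^d (mod 419) for the divisors d until we hit 1:
303^1 ≡ 303
303^2 ≡ 48
303^11 ≡ 284
303^19 ≡ 71
303^22 ≡ 208
303^38 ≡ 13
303^209 ≡ 418
303^418 ≡ 1
The order of 303 is 418, so the subgroup it generates has 418 elements.
[(Z/419Z)^× : ⟨303⟩] = 418/418 = 1.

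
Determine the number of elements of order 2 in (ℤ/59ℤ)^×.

φ(59) = 59 − 1 = 58 = 2 · 29.
(Z/59Z)^× is cyclic (|G| = 58); a cyclic group of order m has exactly φ(d) elements of each order d | m, and none otherwise.
2 | 58, and φ(2) = 2 − 1 = 1.

1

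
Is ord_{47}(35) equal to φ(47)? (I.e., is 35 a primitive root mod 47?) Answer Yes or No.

φ(47) = 47 − 1 = 46 = 2 · 23.
35 is a primitive root mod 47 iff 35^(φ(47)/q) ≢ 1 for every prime q | φ(47), i.e. q ∈ {2, 23}.
35^23 ≡ 46 (mod 47)  [q = 2: ≢ 1 ✓]
35^2 ≡ 3 (mod 47)  [q = 23: ≢ 1 ✓]
Every test exponent gives a nontrivial residue, hence 35 generates the full group.

Yes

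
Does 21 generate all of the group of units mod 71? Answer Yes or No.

Yes

φ(71) = 71 − 1 = 70 = 2 · 5 · 7.
An element g generates (Z/71Z)^× iff g^(70/q) ≢ 1 (mod 71) for each prime q ∈ {2, 5, 7}.
21^35 ≡ 70 (mod 71)  [q = 2: ≢ 1 ✓]
21^14 ≡ 5 (mod 71)  [q = 5: ≢ 1 ✓]
21^10 ≡ 30 (mod 71)  [q = 7: ≢ 1 ✓]
None equal 1, so ord_71(21) = 70: 21 is a primitive root.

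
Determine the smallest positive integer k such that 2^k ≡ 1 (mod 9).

6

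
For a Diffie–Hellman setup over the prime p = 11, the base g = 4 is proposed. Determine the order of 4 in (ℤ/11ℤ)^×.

Since 4 ∈ (Z/11Z)^×, its order divides φ(11) = 11 − 1 = 10 = 2 · 5.
Divisors of 10: 1, 2, 5, 10.
Evaluate successive powers at the divisors of 10:
4^1 ≡ 4
4^2 ≡ 5
4^5 ≡ 1
The smallest such exponent is 5, so the order of 4 is 5.

5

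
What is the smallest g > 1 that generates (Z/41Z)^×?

6

φ(41) = 41 − 1 = 40 = 2^3 · 5.
g is a primitive root iff g^(40/q) ≢ 1 (mod 41) for each prime q ∈ {2, 5}.
g = 2: 2^20 ≡ 1 — hits 1, so not a primitive root.
g = 3: 3^20 ≡ 40; 3^8 ≡ 1 — hits 1, so not a primitive root.
g = 4: 4^20 ≡ 1 — hits 1, so not a primitive root.
g = 5: 5^20 ≡ 1 — hits 1, so not a primitive root.
g = 6: 6^20 ≡ 40; 6^8 ≡ 10 — none is 1, so 6 is a primitive root.
So 6 is the smallest generator of (Z/41Z)^×.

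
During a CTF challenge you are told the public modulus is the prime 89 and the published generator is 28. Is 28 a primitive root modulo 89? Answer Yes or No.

Yes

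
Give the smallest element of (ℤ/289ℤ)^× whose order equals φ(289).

φ(289) = φ(17^2) = 17·(17−1) = 272 = 2^4 · 17.
g is a primitive root iff g^(272/q) ≢ 1 (mod 289) for each prime q ∈ {2, 17}.
g = 2: 2^136 ≡ 1 — hits 1, so not a primitive root.
g = 3: 3^136 ≡ 288; 3^16 ≡ 171 — none is 1, so 3 is a primitive root.
The smallest primitive root modulo 289 is 3.

3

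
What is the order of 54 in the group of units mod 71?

5

By Lagrange's theorem, ord_71(54) divides φ(71) = 71 − 1 = 70 = 2 · 5 · 7.
Divisors of 70: 1, 2, 5, 7, 10, 14, 35, 70.
Evaluate successive powers at the divisors of 70:
54^1 ≡ 54
54^2 ≡ 5
54^5 ≡ 1
So ord_71(54) = 5.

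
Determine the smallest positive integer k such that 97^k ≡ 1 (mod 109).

Since 97 ∈ (Z/109Z)^×, its order divides φ(109) = 109 − 1 = 108 = 2^2 · 3^3.
Divisors of 108: 1, 2, 3, 4, 6, 9, 12, 18, 27, 36, 54, 108.
Test each divisor d:
97^1 ≡ 97 (mod 109)
97^2 ≡ 35 (mod 109)
97^3 ≡ 16 (mod 109)
97^4 ≡ 26 (mod 109)
97^6 ≡ 38 (mod 109)
97^9 ≡ 63 (mod 109)
97^12 ≡ 27 (mod 109)
97^18 ≡ 45 (mod 109)
97^27 ≡ 1 (mod 109) ✓
Hence ord(97) = 27.

27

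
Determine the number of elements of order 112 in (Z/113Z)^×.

φ(113) = 113 − 1 = 112 = 2^4 · 7.
Since (Z/113Z)^× is cyclic of order 112, the number of elements of order d is φ(d) when d | 112 and 0 otherwise.
112 = 2^4 · 7 divides 112, and φ(112) = 48.

48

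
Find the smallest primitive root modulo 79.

φ(79) = 79 − 1 = 78 = 2 · 3 · 13.
Test candidates g = 2, 3, … against the prime factors q ∈ {2, 3, 13} of φ(79): g is a generator iff g^(78/q) ≢ 1 for every such q.
g = 2: 2^39 ≡ 1 — hits 1, so not a primitive root.
g = 3: 3^39 ≡ 78; 3^26 ≡ 23; 3^6 ≡ 18 — none is 1, so 3 is a primitive root.
The smallest primitive root modulo 79 is 3.

3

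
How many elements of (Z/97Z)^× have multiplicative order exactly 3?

2

φ(97) = 97 − 1 = 96 = 2^5 · 3.
Since (Z/97Z)^× is cyclic of order 96, the number of elements of order d is φ(d) when d | 96 and 0 otherwise.
3 | 96, and φ(3) = 3 − 1 = 2.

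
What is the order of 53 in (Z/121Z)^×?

55

ord(53) | φ(121) = φ(11^2) = 11·(11−1) = 110 = 2 · 5 · 11.
Divisors of 110: 1, 2, 5, 10, 11, 22, 55, 110.
Evaluate successive powers at the divisors of 110:
53^1 ≡ 53 (mod 121)
53^2 ≡ 26 (mod 121)
53^5 ≡ 12 (mod 121)
53^10 ≡ 23 (mod 121)
53^11 ≡ 9 (mod 121)
53^22 ≡ 81 (mod 121)
53^55 ≡ 1 (mod 121) ✓
Therefore the multiplicative order of 53 modulo 121 is 55.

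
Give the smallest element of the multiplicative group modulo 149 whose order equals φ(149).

2

φ(149) = 149 − 1 = 148 = 2^2 · 37.
Test candidates g = 2, 3, … against the prime factors q ∈ {2, 37} of φ(149): g is a generator iff g^(148/q) ≢ 1 for every such q.
g = 2: 2^74 ≡ 148; 2^4 ≡ 16 — none is 1, so 2 is a primitive root.
So 2 is the smallest generator of (Z/149Z)^×.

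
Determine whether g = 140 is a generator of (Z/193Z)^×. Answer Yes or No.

Yes

φ(193) = 193 − 1 = 192 = 2^6 · 3.
Test 140^(192/q) mod 193 for each prime factor q of 192:
140^96 ≡ 192 (mod 193)  [q = 2: ≢ 1 ✓]
140^64 ≡ 108 (mod 193)  [q = 3: ≢ 1 ✓]
None equal 1, so ord_193(140) = 192: 140 is a primitive root.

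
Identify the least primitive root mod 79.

φ(79) = 79 − 1 = 78 = 2 · 3 · 13.
Test candidates g = 2, 3, … against the prime factors q ∈ {2, 3, 13} of φ(79): g is a generator iff g^(78/q) ≢ 1 for every such q.
g = 2: 2^39 ≡ 1 — hits 1, so not a primitive root.
g = 3: 3^39 ≡ 78; 3^26 ≡ 23; 3^6 ≡ 18 — none is 1, so 3 is a primitive root.
The smallest primitive root modulo 79 is 3.

3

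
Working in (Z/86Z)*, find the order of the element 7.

The order of 7 must divide φ(86) = φ(2)·φ(43) = 1·42 = 42 = 2 · 3 · 7.
Divisors of 42: 1, 2, 3, 6, 7, 14, 21, 42.
Test each divisor d:
7^1 ≡ 7 (mod 86)
7^2 ≡ 49 (mod 86)
7^3 ≡ 85 (mod 86)
7^6 ≡ 1 (mod 86) ✓
Hence ord(7) = 6.

6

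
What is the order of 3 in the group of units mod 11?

ord(3) | φ(11) = 11 − 1 = 10 = 2 · 5.
Divisors of 10: 1, 2, 5, 10.
Test each divisor d:
3^1 ≡ 3 (mod 11)
3^2 ≡ 9 (mod 11)
3^5 ≡ 1 (mod 11) ✓
The smallest such exponent is 5, so the order of 3 is 5.

5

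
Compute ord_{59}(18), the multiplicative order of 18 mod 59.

The order of 18 must divide φ(59) = 59 − 1 = 58 = 2 · 29.
Divisors of 58: 1, 2, 29, 58.
Check 18^d mod 59 for each divisor in increasing order:
18^1 ≡ 18 (mod 59)
18^2 ≡ 29 (mod 59)
18^29 ≡ 58 (mod 59)
18^58 ≡ 1 (mod 59) ✓
Therefore the multiplicative order of 18 modulo 59 is 58.

58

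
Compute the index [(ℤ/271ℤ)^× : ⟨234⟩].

1

The order of 234 must divide φ(271) = 271 − 1 = 270 = 2 · 3^3 · 5.
Divisors of 270: 1, 2, 3, 5, 6, 9, 10, 15, 18, 27, 30, 45, 54, 90, 135, 270.
Evaluate successive powers at the divisors of 270:
234^1 ≡ 234
234^2 ≡ 14
234^3 ≡ 24
234^5 ≡ 65
234^6 ≡ 34
234^9 ≡ 3
234^10 ≡ 160
234^15 ≡ 102
234^18 ≡ 9
234^27 ≡ 27
234^30 ≡ 106
234^45 ≡ 243
234^54 ≡ 187
234^90 ≡ 242
234^135 ≡ 270
234^270 ≡ 1
Thus |⟨234⟩| = ord(234) = 270.
[(Z/271Z)^× : ⟨234⟩] = 270/270 = 1.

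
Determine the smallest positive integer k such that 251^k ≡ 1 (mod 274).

136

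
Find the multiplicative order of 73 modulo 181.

9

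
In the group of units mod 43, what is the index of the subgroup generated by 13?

2

The order of 13 must divide φ(43) = 43 − 1 = 42 = 2 · 3 · 7.
Divisors of 42: 1, 2, 3, 6, 7, 14, 21, 42.
Test each divisor d:
13^1 ≡ 13 (mod 43)
13^2 ≡ 40 (mod 43)
13^3 ≡ 4 (mod 43)
13^6 ≡ 16 (mod 43)
13^7 ≡ 36 (mod 43)
13^14 ≡ 6 (mod 43)
13^21 ≡ 1 (mod 43) ✓
So ord_43(13) = 21, hence |⟨13⟩| = 21.
[(Z/43Z)^× : ⟨13⟩] = 42/21 = 2.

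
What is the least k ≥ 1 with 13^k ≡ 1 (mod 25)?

20

By Lagrange's theorem, ord_25(13) divides φ(25) = φ(5^2) = 5·(5−1) = 20 = 2^2 · 5.
Divisors of 20: 1, 2, 4, 5, 10, 20.
Test each divisor d:
13^1 ≡ 13 (mod 25)
13^2 ≡ 19 (mod 25)
13^4 ≡ 11 (mod 25)
13^5 ≡ 18 (mod 25)
13^10 ≡ 24 (mod 25)
13^20 ≡ 1 (mod 25) ✓
Hence ord(13) = 20.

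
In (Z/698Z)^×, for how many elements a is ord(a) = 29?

28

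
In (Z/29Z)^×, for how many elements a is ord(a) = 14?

φ(29) = 29 − 1 = 28 = 2^2 · 7.
Since (Z/29Z)^× is cyclic of order 28, the number of elements of order d is φ(d) when d | 28 and 0 otherwise.
14 = 2 · 7 divides 28, and φ(14) = 6.

6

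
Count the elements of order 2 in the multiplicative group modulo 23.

φ(23) = 23 − 1 = 22 = 2 · 11.
In a cyclic group of order 22, there are φ(d) elements of order d for each divisor d of 22, and zero for non-divisors.
2 | 22, and φ(2) = 2 − 1 = 1.

1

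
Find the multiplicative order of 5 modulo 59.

Since 5 ∈ (Z/59Z)^×, its order divides φ(59) = 59 − 1 = 58 = 2 · 29.
Divisors of 58: 1, 2, 29, 58.
Evaluate successive powers at the divisors of 58:
5^1 ≡ 5
5^2 ≡ 25
5^29 ≡ 1
Therefore the multiplicative order of 5 modulo 59 is 29.

29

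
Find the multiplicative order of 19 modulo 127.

3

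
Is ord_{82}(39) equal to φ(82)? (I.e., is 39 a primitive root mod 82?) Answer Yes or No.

φ(82) = φ(2)·φ(41) = 1·40 = 40 = 2^3 · 5.
It suffices to check that the order of 39 is not a proper divisor of 40: compute 39^(40/q) for q ∈ {2, 5}.
39^20 ≡ 1 (mod 82)  [q = 2: ≡ 1 ✗]
39^8 ≡ 51 (mod 82)  [q = 5: ≢ 1 ✓]
39^20 ≡ 1 shows ord(39) | 20, strictly less than φ(82); not a primitive root.

No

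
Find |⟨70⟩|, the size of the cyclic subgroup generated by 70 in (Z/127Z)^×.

By Lagrange's theorem, ord_127(70) divides φ(127) = 127 − 1 = 126 = 2 · 3^2 · 7.
Divisors of 126: 1, 2, 3, 6, 7, 9, 14, 18, 21, 42, 63, 126.
Check 70^d mod 127 for each divisor in increasing order:
70^1 ≡ 70
70^2 ≡ 74
70^3 ≡ 100
70^6 ≡ 94
70^7 ≡ 103
70^9 ≡ 2
70^14 ≡ 68
70^18 ≡ 4
70^21 ≡ 19
70^42 ≡ 107
70^63 ≡ 1
Therefore the multiplicative order of 70 modulo 127 is 63.

63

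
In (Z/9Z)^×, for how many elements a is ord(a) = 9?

0

φ(9) = φ(3^2) = 3·(3−1) = 6 = 2 · 3.
Since (Z/9Z)^× is cyclic of order 6, the number of elements of order d is φ(d) when d | 6 and 0 otherwise.
Since 9 ∤ 6, the count is 0.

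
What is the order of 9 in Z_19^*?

ord(9) | φ(19) = 19 − 1 = 18 = 2 · 3^2.
Divisors of 18: 1, 2, 3, 6, 9, 18.
Test each divisor d:
9^1 ≡ 9
9^2 ≡ 5
9^3 ≡ 7
9^6 ≡ 11
9^9 ≡ 1
So ord_19(9) = 9.

9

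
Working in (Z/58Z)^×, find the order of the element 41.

4

The order of 41 must divide φ(58) = φ(2)·φ(29) = 1·28 = 28 = 2^2 · 7.
Divisors of 28: 1, 2, 4, 7, 14, 28.
Test each divisor d:
41^1 ≡ 41 (mod 58)
41^2 ≡ 57 (mod 58)
41^4 ≡ 1 (mod 58) ✓
So ord_58(41) = 4.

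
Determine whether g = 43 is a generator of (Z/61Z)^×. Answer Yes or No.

Yes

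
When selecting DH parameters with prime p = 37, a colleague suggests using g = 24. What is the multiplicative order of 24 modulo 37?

36

By Lagrange's theorem, ord_37(24) divides φ(37) = 37 − 1 = 36 = 2^2 · 3^2.
Divisors of 36: 1, 2, 3, 4, 6, 9, 12, 18, 36.
Check 24^d mod 37 for each divisor in increasing order:
24^1 ≡ 24 (mod 37)
24^2 ≡ 21 (mod 37)
24^3 ≡ 23 (mod 37)
24^4 ≡ 34 (mod 37)
24^6 ≡ 11 (mod 37)
24^9 ≡ 31 (mod 37)
24^12 ≡ 10 (mod 37)
24^18 ≡ 36 (mod 37)
24^36 ≡ 1 (mod 37) ✓
The smallest such exponent is 36, so the order of 24 is 36.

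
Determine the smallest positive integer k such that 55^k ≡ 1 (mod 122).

60

Since 55 ∈ (Z/122Z)^×, its order divides φ(122) = φ(2)·φ(61) = 1·60 = 60 = 2^2 · 3 · 5.
Divisors of 60: 1, 2, 3, 4, 5, 6, 10, 12, 15, 20, 30, 60.
Compute 55^d (mod 122) for the divisors d until we hit 1:
55^1 ≡ 55
55^2 ≡ 97
55^3 ≡ 89
55^4 ≡ 15
55^5 ≡ 93
55^6 ≡ 113
55^10 ≡ 109
55^12 ≡ 81
55^15 ≡ 11
55^20 ≡ 47
55^30 ≡ 121
55^60 ≡ 1
So ord_122(55) = 60.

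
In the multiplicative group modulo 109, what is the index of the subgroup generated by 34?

By Lagrange's theorem, ord_109(34) divides φ(109) = 109 − 1 = 108 = 2^2 · 3^3.
Divisors of 108: 1, 2, 3, 4, 6, 9, 12, 18, 27, 36, 54, 108.
Check 34^d mod 109 for each divisor in increasing order:
34^1 ≡ 34
34^2 ≡ 66
34^3 ≡ 64
34^4 ≡ 105
34^6 ≡ 63
34^9 ≡ 108
34^12 ≡ 45
34^18 ≡ 1
Thus |⟨34⟩| = ord(34) = 18.
The index is φ(109) / ord(34) = 108 / 18 = 6.

6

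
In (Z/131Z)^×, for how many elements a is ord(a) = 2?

1

φ(131) = 131 − 1 = 130 = 2 · 5 · 13.
Since (Z/131Z)^× is cyclic of order 130, the number of elements of order d is φ(d) when d | 130 and 0 otherwise.
2 | 130, and φ(2) = 2 − 1 = 1.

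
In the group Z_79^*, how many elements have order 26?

φ(79) = 79 − 1 = 78 = 2 · 3 · 13.
Since (Z/79Z)^× is cyclic of order 78, the number of elements of order d is φ(d) when d | 78 and 0 otherwise.
26 = 2 · 13 divides 78, and φ(26) = 12.

12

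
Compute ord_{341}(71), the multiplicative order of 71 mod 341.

15

By Lagrange's theorem, ord_341(71) divides φ(341) = φ(11·31) = (11−1)·(31−1) = 10·30 = 300 = 2^2 · 3 · 5^2.
Divisors of 300: 1, 2, 3, 4, 5, 6, 10, 12, 15, 20, 25, 30, 50, 60, 75, 100, 150, 300.
Test each divisor d:
71^1 ≡ 71 (mod 341)
71^2 ≡ 267 (mod 341)
71^3 ≡ 202 (mod 341)
71^4 ≡ 20 (mod 341)
71^5 ≡ 56 (mod 341)
71^6 ≡ 225 (mod 341)
71^10 ≡ 67 (mod 341)
71^12 ≡ 157 (mod 341)
71^15 ≡ 1 (mod 341) ✓
Hence ord(71) = 15.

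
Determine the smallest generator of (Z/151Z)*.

φ(151) = 151 − 1 = 150 = 2 · 3 · 5^2.
g is a primitive root iff g^(150/q) ≢ 1 (mod 151) for each prime q ∈ {2, 3, 5}.
g = 2: 2^75 ≡ 1 — hits 1, so not a primitive root.
g = 3: 3^75 ≡ 150; 3^50 ≡ 1 — hits 1, so not a primitive root.
g = 4: 4^75 ≡ 1 — hits 1, so not a primitive root.
g = 5: 5^75 ≡ 1 — hits 1, so not a primitive root.
g = 6: 6^75 ≡ 150; 6^50 ≡ 32; 6^30 ≡ 59 — none is 1, so 6 is a primitive root.
The smallest primitive root modulo 151 is 6.

6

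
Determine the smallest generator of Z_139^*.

2

φ(139) = 139 − 1 = 138 = 2 · 3 · 23.
g is a primitive root iff g^(138/q) ≢ 1 (mod 139) for each prime q ∈ {2, 3, 23}.
g = 2: 2^69 ≡ 138; 2^46 ≡ 96; 2^6 ≡ 64 — none is 1, so 2 is a primitive root.
So 2 is the smallest generator of (Z/139Z)^×.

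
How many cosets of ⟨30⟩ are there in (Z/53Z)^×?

By Lagrange's theorem, ord_53(30) divides φ(53) = 53 − 1 = 52 = 2^2 · 13.
Divisors of 52: 1, 2, 4, 13, 26, 52.
Check 30^d mod 53 for each divisor in increasing order:
30^1 ≡ 30 (mod 53)
30^2 ≡ 52 (mod 53)
30^4 ≡ 1 (mod 53) ✓
The order of 30 is 4, so the subgroup it generates has 4 elements.
[(Z/53Z)^× : ⟨30⟩] = 52/4 = 13.

13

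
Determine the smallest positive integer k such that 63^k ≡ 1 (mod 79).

78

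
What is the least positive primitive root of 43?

3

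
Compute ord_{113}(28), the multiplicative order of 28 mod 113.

Since 28 ∈ (Z/113Z)^×, its order divides φ(113) = 113 − 1 = 112 = 2^4 · 7.
Divisors of 112: 1, 2, 4, 7, 8, 14, 16, 28, 56, 112.
Evaluate successive powers at the divisors of 112:
28^1 ≡ 28 (mod 113)
28^2 ≡ 106 (mod 113)
28^4 ≡ 49 (mod 113)
28^7 ≡ 1 (mod 113) ✓
Hence ord(28) = 7.

7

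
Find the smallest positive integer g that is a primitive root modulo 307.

φ(307) = 307 − 1 = 306 = 2 · 3^2 · 17.
Test candidates g = 2, 3, … against the prime factors q ∈ {2, 3, 17} of φ(307): g is a generator iff g^(306/q) ≢ 1 for every such q.
g = 2: 2^153 ≡ 306; 2^102 ≡ 1 — hits 1, so not a primitive root.
g = 3: 3^153 ≡ 306; 3^102 ≡ 1 — hits 1, so not a primitive root.
g = 4: 4^153 ≡ 1 — hits 1, so not a primitive root.
g = 5: 5^153 ≡ 306; 5^102 ≡ 289; 5^18 ≡ 81 — none is 1, so 5 is a primitive root.
Hence the least primitive root of 307 is 5.

5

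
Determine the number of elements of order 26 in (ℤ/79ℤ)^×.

12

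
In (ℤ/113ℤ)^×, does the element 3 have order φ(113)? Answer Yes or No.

Yes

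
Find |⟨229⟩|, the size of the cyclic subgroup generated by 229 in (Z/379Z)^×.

126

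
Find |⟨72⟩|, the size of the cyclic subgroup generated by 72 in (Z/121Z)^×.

110

By Lagrange's theorem, ord_121(72) divides φ(121) = φ(11^2) = 11·(11−1) = 110 = 2 · 5 · 11.
Divisors of 110: 1, 2, 5, 10, 11, 22, 55, 110.
Compute 72^d (mod 121) for the divisors d until we hit 1:
72^1 ≡ 72 (mod 121)
72^2 ≡ 102 (mod 121)
72^5 ≡ 98 (mod 121)
72^10 ≡ 45 (mod 121)
72^11 ≡ 94 (mod 121)
72^22 ≡ 3 (mod 121)
72^55 ≡ 120 (mod 121)
72^110 ≡ 1 (mod 121) ✓
So ord_121(72) = 110.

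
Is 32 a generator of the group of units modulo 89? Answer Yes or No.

No

φ(89) = 89 − 1 = 88 = 2^3 · 11.
An element g generates (Z/89Z)^× iff g^(88/q) ≢ 1 (mod 89) for each prime q ∈ {2, 11}.
32^44 ≡ 1 (mod 89)  [q = 2: ≡ 1 ✗]
32^8 ≡ 39 (mod 89)  [q = 11: ≢ 1 ✓]
Since 32^44 ≡ 1, the order of 32 divides 44 < 88, so 32 is not a primitive root.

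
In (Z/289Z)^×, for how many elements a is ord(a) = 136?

64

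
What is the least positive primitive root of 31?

3

φ(31) = 31 − 1 = 30 = 2 · 3 · 5.
g is a primitive root iff g^(30/q) ≢ 1 (mod 31) for each prime q ∈ {2, 3, 5}.
g = 2: 2^15 ≡ 1 — hits 1, so not a primitive root.
g = 3: 3^15 ≡ 30; 3^10 ≡ 25; 3^6 ≡ 16 — none is 1, so 3 is a primitive root.
Hence the least primitive root of 31 is 3.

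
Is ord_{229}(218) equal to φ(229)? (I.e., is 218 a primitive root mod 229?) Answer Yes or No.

No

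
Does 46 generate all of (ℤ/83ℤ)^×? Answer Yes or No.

Yes

φ(83) = 83 − 1 = 82 = 2 · 41.
46 is a primitive root mod 83 iff 46^(φ(83)/q) ≢ 1 for every prime q | φ(83), i.e. q ∈ {2, 41}.
46^41 ≡ 82 (mod 83)  [q = 2: ≢ 1 ✓]
46^2 ≡ 41 (mod 83)  [q = 41: ≢ 1 ✓]
None equal 1, so ord_83(46) = 82: 46 is a primitive root.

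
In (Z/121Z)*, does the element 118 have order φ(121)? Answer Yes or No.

φ(121) = φ(11^2) = 11·(11−1) = 110 = 2 · 5 · 11.
An element g generates (Z/121Z)^× iff g^(110/q) ≢ 1 (mod 121) for each prime q ∈ {2, 5, 11}.
118^55 ≡ 120 (mod 121)  [q = 2: ≢ 1 ✓]
118^22 ≡ 9 (mod 121)  [q = 5: ≢ 1 ✓]
118^10 ≡ 1 (mod 121)  [q = 11: ≡ 1 ✗]
118^10 ≡ 1 shows ord(118) | 10, strictly less than φ(121); not a primitive root.

No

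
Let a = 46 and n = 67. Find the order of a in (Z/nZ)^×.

The order of 46 must divide φ(67) = 67 − 1 = 66 = 2 · 3 · 11.
Divisors of 66: 1, 2, 3, 6, 11, 22, 33, 66.
Test each divisor d:
46^1 ≡ 46 (mod 67)
46^2 ≡ 39 (mod 67)
46^3 ≡ 52 (mod 67)
46^6 ≡ 24 (mod 67)
46^11 ≡ 30 (mod 67)
46^22 ≡ 29 (mod 67)
46^33 ≡ 66 (mod 67)
46^66 ≡ 1 (mod 67) ✓
Therefore the multiplicative order of 46 modulo 67 is 66.

66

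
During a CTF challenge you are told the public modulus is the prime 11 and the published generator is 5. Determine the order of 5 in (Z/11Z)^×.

5

Since 5 ∈ (Z/11Z)^×, its order divides φ(11) = 11 − 1 = 10 = 2 · 5.
Divisors of 10: 1, 2, 5, 10.
Check 5^d mod 11 for each divisor in increasing order:
5^1 ≡ 5
5^2 ≡ 3
5^5 ≡ 1
The smallest such exponent is 5, so the order of 5 is 5.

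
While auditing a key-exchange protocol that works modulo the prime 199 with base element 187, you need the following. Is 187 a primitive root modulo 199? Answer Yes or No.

No

φ(199) = 199 − 1 = 198 = 2 · 3^2 · 11.
Test 187^(198/q) mod 199 for each prime factor q of 198:
187^99 ≡ 1 (mod 199)  [q = 2: ≡ 1 ✗]
187^66 ≡ 1 (mod 199)  [q = 3: ≡ 1 ✗]
187^18 ≡ 62 (mod 199)  [q = 11: ≢ 1 ✓]
Since 187^99 ≡ 1, the order of 187 divides 99 < 198, so 187 is not a primitive root.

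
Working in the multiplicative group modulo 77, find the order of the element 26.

ord(26) | φ(77) = φ(7·11) = (7−1)·(11−1) = 6·10 = 60 = 2^2 · 3 · 5.
Divisors of 60: 1, 2, 3, 4, 5, 6, 10, 12, 15, 20, 30, 60.
Check 26^d mod 77 for each divisor in increasing order:
26^1 ≡ 26 (mod 77)
26^2 ≡ 60 (mod 77)
26^3 ≡ 20 (mod 77)
26^4 ≡ 58 (mod 77)
26^5 ≡ 45 (mod 77)
26^6 ≡ 15 (mod 77)
26^10 ≡ 23 (mod 77)
26^12 ≡ 71 (mod 77)
26^15 ≡ 34 (mod 77)
26^20 ≡ 67 (mod 77)
26^30 ≡ 1 (mod 77) ✓
Therefore the multiplicative order of 26 modulo 77 is 30.

30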